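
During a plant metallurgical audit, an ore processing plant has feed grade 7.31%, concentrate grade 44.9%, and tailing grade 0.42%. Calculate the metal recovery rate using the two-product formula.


95.1444%

Using the two-product formula:
R = 100 * c * (f - t) / (f * (c - t))
Numerator = 100 * 44.9 * (7.31 - 0.42)
= 100 * 44.9 * 6.89
= 30936.1
Denominator = 7.31 * (44.9 - 0.42)
= 7.31 * 44.48
= 325.1488
R = 30936.1 / 325.1488
= 95.1444%


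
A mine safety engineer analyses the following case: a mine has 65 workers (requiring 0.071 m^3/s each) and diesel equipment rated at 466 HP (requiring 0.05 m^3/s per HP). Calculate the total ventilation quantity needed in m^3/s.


Airflow for workers:
Q_people = 65 * 0.071 = 4.615 m^3/s
Airflow for diesel equipment:
Q_diesel = 466 * 0.05 = 23.3 m^3/s
Total ventilation:
Q_total = 4.615 + 23.3
= 27.915 m^3/s

27.915 m^3/s


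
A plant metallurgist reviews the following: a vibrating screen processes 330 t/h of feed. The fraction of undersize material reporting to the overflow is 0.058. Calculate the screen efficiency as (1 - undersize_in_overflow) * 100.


94.2%

Screen efficiency = (1 - fraction of undersize in overflow) * 100
= (1 - 0.058) * 100
= 0.942 * 100
= 94.2%


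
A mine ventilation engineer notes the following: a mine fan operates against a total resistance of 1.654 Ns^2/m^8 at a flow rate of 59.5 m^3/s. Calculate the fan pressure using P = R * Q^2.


Compute Q^2:
Q^2 = 59.5^2 = 3540.25
Compute pressure:
P = R * Q^2 = 1.654 * 3540.25
= 5855.5735 Pa

5855.5735 Pa


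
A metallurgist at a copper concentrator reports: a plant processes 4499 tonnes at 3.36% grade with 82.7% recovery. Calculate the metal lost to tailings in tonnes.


26.1518 tonnes

Total metal in feed:
= 4499 * 3.36 / 100 = 151.1664 tonnes
Metal recovered:
= 151.1664 * 82.7 / 100 = 125.0146128 tonnes
Metal lost to tailings:
= 151.1664 - 125.0146128
= 26.1518 tonnes


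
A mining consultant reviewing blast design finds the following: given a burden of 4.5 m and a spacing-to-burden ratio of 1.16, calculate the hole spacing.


5.22 m

Spacing = burden * ratio
= 4.5 * 1.16
= 5.22 m


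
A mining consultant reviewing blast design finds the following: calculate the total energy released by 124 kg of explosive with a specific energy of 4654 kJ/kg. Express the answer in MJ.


577.096 MJ

Energy = mass * specific_energy / 1000
= 124 * 4654 / 1000
= 577096 / 1000
= 577.096 MJ


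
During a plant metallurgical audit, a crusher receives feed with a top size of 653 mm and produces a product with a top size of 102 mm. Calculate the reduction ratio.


Reduction ratio = feed size / product size
= 653 / 102
= 6.402

6.402


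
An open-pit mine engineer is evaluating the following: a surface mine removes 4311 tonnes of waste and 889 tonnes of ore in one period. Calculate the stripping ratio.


4.8493

Stripping ratio = waste tonnage / ore tonnage
= 4311 / 889
= 4.8493


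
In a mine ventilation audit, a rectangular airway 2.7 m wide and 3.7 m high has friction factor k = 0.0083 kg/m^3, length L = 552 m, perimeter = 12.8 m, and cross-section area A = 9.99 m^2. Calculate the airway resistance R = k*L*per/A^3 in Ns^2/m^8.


0.0588 Ns^2/m^8

Compute the numerator:
k * L * per = 0.0083 * 552 * 12.8
= 58.64448
Compute the denominator:
A^3 = 9.99^3 = 997.002999
Resistance:
R = 58.64448 / 997.002999
= 0.0588 Ns^2/m^8


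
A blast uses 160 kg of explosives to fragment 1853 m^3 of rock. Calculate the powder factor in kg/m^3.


0.0863 kg/m^3

Powder factor = explosive mass / rock volume
= 160 / 1853
= 0.0863 kg/m^3


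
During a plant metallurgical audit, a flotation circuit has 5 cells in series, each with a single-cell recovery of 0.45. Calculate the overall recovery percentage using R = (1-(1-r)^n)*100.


94.9672%

Complement of single-cell recovery:
1 - r = 1 - 0.45 = 0.55
Raise to power n:
(1 - r)^5 = 0.55^5 = 0.0503284375
Overall recovery:
R = (1 - 0.0503284375) * 100
= 94.9672%


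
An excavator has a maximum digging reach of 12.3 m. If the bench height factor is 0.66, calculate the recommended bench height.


Bench height = reach * factor
= 12.3 * 0.66
= 8.118 m

8.118 m


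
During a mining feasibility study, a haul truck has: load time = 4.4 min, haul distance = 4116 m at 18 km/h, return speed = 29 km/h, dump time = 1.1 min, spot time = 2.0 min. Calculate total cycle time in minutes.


29.7359 min

Convert haul speed to m/min: 18 * 1000/60 = 300 m/min
Haul time = 4116 / 300 = 13.72 min
Convert return speed to m/min: 29 * 1000/60 = 483.3333333 m/min
Return time = 4116 / 483.3333333 = 8.515862069 min
Total cycle time:
= 4.4 + 13.72 + 1.1 + 8.515862069 + 2.0
= 29.7359 min


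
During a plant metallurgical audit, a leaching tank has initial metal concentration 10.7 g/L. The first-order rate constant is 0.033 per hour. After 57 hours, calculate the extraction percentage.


84.7562%

Compute the exponent:
-k * t = -0.033 * 57 = -1.881
Remaining concentration:
C = 10.7 * exp(-1.881)
= 10.7 * 0.1524375919
= 1.631082234 g/L
Extracted = 10.7 - 1.631082234 = 9.068917766 g/L
Extraction % = 9.068917766 / 10.7 * 100
= 84.7562%


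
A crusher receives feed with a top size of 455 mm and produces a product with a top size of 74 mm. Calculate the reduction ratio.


Reduction ratio = feed size / product size
= 455 / 74
= 6.1486

6.1486


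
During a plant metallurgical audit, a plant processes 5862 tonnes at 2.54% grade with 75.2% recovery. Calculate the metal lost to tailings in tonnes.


36.9259 tonnes

Total metal in feed:
= 5862 * 2.54 / 100 = 148.8948 tonnes
Metal recovered:
= 148.8948 * 75.2 / 100 = 111.9688896 tonnes
Metal lost to tailings:
= 148.8948 - 111.9688896
= 36.9259 tonnes


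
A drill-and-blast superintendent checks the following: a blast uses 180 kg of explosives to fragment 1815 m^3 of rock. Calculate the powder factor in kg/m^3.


0.0992 kg/m^3

Powder factor = explosive mass / rock volume
= 180 / 1815
= 0.0992 kg/m^3


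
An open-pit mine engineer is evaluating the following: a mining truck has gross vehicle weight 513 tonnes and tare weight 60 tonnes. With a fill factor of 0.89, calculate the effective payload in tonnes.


403.17 tonnes

Maximum payload = gross - tare
= 513 - 60 = 453 tonnes
Effective payload = max payload * fill factor
= 453 * 0.89
= 403.17 tonnes


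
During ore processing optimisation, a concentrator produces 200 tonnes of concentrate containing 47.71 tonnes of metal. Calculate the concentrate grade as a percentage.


23.855%

Grade = (metal in concentrate / concentrate mass) * 100
= (47.71 / 200) * 100
= 0.23855 * 100
= 23.855%


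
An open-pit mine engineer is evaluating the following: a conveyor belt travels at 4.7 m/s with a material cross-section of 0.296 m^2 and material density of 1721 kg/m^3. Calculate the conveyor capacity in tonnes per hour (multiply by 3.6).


8619.3187 t/h

Volumetric flow = speed * area
= 4.7 * 0.296 = 1.3912 m^3/s
Mass flow = volumetric * density
= 1.3912 * 1721 = 2394.2552 kg/s
Convert to t/h: multiply by 3.6
Capacity = 2394.2552 * 3.6
= 8619.3187 t/h


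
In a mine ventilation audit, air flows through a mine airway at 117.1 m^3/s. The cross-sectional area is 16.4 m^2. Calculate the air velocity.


7.1402 m/s

Velocity = flow rate / cross-sectional area
= 117.1 / 16.4
= 7.1402 m/s


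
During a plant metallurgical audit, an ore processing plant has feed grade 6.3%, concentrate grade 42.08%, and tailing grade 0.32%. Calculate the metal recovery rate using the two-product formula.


Using the two-product formula:
R = 100 * c * (f - t) / (f * (c - t))
Numerator = 100 * 42.08 * (6.3 - 0.32)
= 100 * 42.08 * 5.98
= 25163.84
Denominator = 6.3 * (42.08 - 0.32)
= 6.3 * 41.76
= 263.088
R = 25163.84 / 263.088
= 95.648%

95.648%


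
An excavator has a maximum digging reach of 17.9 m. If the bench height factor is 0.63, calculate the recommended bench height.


Bench height = reach * factor
= 17.9 * 0.63
= 11.277 m

11.277 m


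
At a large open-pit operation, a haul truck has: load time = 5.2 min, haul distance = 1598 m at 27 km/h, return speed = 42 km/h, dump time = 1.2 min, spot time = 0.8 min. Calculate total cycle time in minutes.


13.034 min

Convert haul speed to m/min: 27 * 1000/60 = 450 m/min
Haul time = 1598 / 450 = 3.551111111 min
Convert return speed to m/min: 42 * 1000/60 = 700 m/min
Return time = 1598 / 700 = 2.282857143 min
Total cycle time:
= 5.2 + 3.551111111 + 1.2 + 2.282857143 + 0.8
= 13.034 min


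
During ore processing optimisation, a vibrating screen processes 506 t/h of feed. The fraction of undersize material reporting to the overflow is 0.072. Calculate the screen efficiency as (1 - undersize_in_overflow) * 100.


92.8%

Screen efficiency = (1 - fraction of undersize in overflow) * 100
= (1 - 0.072) * 100
= 0.928 * 100
= 92.8%


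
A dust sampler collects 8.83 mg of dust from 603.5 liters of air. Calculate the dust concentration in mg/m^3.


Convert liters to m^3: 1 m^3 = 1000 L
Concentration = mass / volume * 1000
= 8.83 / 603.5 * 1000
= 0.01463131732 * 1000
= 14.6313 mg/m^3

14.6313 mg/m^3


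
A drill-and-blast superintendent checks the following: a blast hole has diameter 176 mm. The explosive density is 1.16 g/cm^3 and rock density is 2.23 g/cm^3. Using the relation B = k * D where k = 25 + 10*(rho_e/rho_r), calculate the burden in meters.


5.3155 m

First, compute k:
rho_e / rho_r = 1.16 / 2.23 = 0.5201793722
k = 25 + 10 * 0.5201793722 = 30.20179372
Then, compute burden:
B = k * D / 1000 = 30.20179372 * 176 / 1000
= 5315.515695 / 1000
= 5.3155 m


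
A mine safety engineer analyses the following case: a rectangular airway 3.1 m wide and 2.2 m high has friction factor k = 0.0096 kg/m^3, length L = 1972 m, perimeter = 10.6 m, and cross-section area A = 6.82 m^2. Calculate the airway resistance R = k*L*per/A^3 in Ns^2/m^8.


Compute the numerator:
k * L * per = 0.0096 * 1972 * 10.6
= 200.67072
Compute the denominator:
A^3 = 6.82^3 = 317.214568
Resistance:
R = 200.67072 / 317.214568
= 0.6326 Ns^2/m^8

0.6326 Ns^2/m^8


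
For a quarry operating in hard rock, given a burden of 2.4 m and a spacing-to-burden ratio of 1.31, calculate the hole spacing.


Spacing = burden * ratio
= 2.4 * 1.31
= 3.144 m

3.144 m


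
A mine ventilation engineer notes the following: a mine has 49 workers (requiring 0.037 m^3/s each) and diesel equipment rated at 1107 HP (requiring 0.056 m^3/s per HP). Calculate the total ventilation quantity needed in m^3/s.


63.805 m^3/s

Airflow for workers:
Q_people = 49 * 0.037 = 1.813 m^3/s
Airflow for diesel equipment:
Q_diesel = 1107 * 0.056 = 61.992 m^3/s
Total ventilation:
Q_total = 1.813 + 61.992
= 63.805 m^3/s


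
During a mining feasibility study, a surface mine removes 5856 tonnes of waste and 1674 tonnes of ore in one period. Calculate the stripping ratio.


3.4982

Stripping ratio = waste tonnage / ore tonnage
= 5856 / 1674
= 3.4982


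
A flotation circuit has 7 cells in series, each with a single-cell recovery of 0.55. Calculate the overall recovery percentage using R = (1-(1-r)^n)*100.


Complement of single-cell recovery:
1 - r = 1 - 0.55 = 0.45
Raise to power n:
(1 - r)^7 = 0.45^7 = 0.003736694531
Overall recovery:
R = (1 - 0.003736694531) * 100
= 99.6263%

99.6263%


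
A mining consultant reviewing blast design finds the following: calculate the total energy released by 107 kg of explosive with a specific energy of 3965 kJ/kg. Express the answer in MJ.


424.255 MJ

Energy = mass * specific_energy / 1000
= 107 * 3965 / 1000
= 424255 / 1000
= 424.255 MJ


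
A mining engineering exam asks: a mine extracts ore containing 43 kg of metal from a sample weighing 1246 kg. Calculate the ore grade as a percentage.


Ore grade = (metal mass / ore mass) * 100
= (43 / 1246) * 100
= 0.03451043339 * 100
= 3.451%

3.451%


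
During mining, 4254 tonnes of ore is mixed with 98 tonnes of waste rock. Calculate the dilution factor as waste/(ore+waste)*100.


2.2518%

Total material = ore + waste
= 4254 + 98 = 4352 tonnes
Dilution = waste / total * 100
= 98 / 4352 * 100
= 0.02251838235 * 100
= 2.2518%


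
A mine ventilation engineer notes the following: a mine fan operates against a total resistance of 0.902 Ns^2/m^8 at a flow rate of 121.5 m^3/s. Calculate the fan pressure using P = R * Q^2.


Compute Q^2:
Q^2 = 121.5^2 = 14762.25
Compute pressure:
P = R * Q^2 = 0.902 * 14762.25
= 13315.5495 Pa

13315.5495 Pa


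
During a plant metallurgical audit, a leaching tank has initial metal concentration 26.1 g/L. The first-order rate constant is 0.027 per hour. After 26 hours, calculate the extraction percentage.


50.4407%

Compute the exponent:
-k * t = -0.027 * 26 = -0.702
Remaining concentration:
C = 26.1 * exp(-0.702)
= 26.1 * 0.4955931257
= 12.93498058 g/L
Extracted = 26.1 - 12.93498058 = 13.16501942 g/L
Extraction % = 13.16501942 / 26.1 * 100
= 50.4407%


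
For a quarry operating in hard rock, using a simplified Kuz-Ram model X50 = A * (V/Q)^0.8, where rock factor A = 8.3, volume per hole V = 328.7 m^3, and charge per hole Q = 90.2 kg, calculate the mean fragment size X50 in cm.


Compute V/Q:
V/Q = 328.7 / 90.2 = 3.644124169
Raise to the power 0.8:
(V/Q)^0.8 = 3.644124169^0.8 = 2.813678896
Multiply by A:
X50 = 8.3 * 2.813678896
= 23.3535 cm

23.3535 cm


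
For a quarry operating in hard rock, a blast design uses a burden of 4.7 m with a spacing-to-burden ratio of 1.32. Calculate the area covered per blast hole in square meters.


First, find the spacing:
Spacing = burden * ratio = 4.7 * 1.32
= 6.204 m
Then, calculate the area:
Area = burden * spacing = 4.7 * 6.204
= 29.1588 m^2

29.1588 m^2


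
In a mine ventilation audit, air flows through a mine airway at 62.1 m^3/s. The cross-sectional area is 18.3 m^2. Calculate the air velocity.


Velocity = flow rate / cross-sectional area
= 62.1 / 18.3
= 3.3934 m/s

3.3934 m/s


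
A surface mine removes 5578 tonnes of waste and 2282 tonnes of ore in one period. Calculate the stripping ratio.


2.4443

Stripping ratio = waste tonnage / ore tonnage
= 5578 / 2282
= 2.4443


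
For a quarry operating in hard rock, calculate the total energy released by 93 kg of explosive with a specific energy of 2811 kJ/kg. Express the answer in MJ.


Energy = mass * specific_energy / 1000
= 93 * 2811 / 1000
= 261423 / 1000
= 261.423 MJ

261.423 MJ


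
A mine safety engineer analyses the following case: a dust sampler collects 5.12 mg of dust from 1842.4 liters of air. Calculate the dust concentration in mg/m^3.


Convert liters to m^3: 1 m^3 = 1000 L
Concentration = mass / volume * 1000
= 5.12 / 1842.4 * 1000
= 0.002778983934 * 1000
= 2.779 mg/m^3

2.779 mg/m^3


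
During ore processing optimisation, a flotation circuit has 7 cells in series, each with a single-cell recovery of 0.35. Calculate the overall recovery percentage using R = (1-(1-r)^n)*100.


Complement of single-cell recovery:
1 - r = 1 - 0.35 = 0.65
Raise to power n:
(1 - r)^7 = 0.65^7 = 0.04902227891
Overall recovery:
R = (1 - 0.04902227891) * 100
= 95.0978%

95.0978%


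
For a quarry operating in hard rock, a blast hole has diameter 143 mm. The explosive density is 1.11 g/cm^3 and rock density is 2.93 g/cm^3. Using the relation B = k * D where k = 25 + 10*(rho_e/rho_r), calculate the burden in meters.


4.1167 m

First, compute k:
rho_e / rho_r = 1.11 / 2.93 = 0.3788395904
k = 25 + 10 * 0.3788395904 = 28.7883959
Then, compute burden:
B = k * D / 1000 = 28.7883959 * 143 / 1000
= 4116.740614 / 1000
= 4.1167 m


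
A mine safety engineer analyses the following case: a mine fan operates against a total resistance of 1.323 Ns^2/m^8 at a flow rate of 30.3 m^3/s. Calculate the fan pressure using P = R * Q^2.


Compute Q^2:
Q^2 = 30.3^2 = 918.09
Compute pressure:
P = R * Q^2 = 1.323 * 918.09
= 1214.6331 Pa

1214.6331 Pa


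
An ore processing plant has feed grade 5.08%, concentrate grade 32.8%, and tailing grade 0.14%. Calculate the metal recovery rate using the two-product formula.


Using the two-product formula:
R = 100 * c * (f - t) / (f * (c - t))
Numerator = 100 * 32.8 * (5.08 - 0.14)
= 100 * 32.8 * 4.94
= 16203.2
Denominator = 5.08 * (32.8 - 0.14)
= 5.08 * 32.66
= 165.9128
R = 16203.2 / 165.9128
= 97.6609%

97.6609%


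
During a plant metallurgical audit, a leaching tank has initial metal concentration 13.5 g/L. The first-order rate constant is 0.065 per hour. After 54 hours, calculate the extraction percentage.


Compute the exponent:
-k * t = -0.065 * 54 = -3.51
Remaining concentration:
C = 13.5 * exp(-3.51)
= 13.5 * 0.02989691444
= 0.4036083449 g/L
Extracted = 13.5 - 0.4036083449 = 13.09639166 g/L
Extraction % = 13.09639166 / 13.5 * 100
= 97.0103%

97.0103%


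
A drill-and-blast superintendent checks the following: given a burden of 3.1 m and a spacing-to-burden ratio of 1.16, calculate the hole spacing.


Spacing = burden * ratio
= 3.1 * 1.16
= 3.596 m

3.596 m


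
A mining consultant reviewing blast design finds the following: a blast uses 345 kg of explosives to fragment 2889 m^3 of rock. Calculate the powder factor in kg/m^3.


Powder factor = explosive mass / rock volume
= 345 / 2889
= 0.1194 kg/m^3

0.1194 kg/m^3


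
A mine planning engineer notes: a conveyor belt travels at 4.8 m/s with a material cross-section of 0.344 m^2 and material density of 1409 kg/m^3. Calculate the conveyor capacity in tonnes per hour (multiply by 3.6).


Volumetric flow = speed * area
= 4.8 * 0.344 = 1.6512 m^3/s
Mass flow = volumetric * density
= 1.6512 * 1409 = 2326.5408 kg/s
Convert to t/h: multiply by 3.6
Capacity = 2326.5408 * 3.6
= 8375.5469 t/h

8375.5469 t/h


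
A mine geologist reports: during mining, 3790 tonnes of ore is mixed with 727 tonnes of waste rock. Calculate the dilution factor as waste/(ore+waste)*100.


16.0948%

Total material = ore + waste
= 3790 + 727 = 4517 tonnes
Dilution = waste / total * 100
= 727 / 4517 * 100
= 0.1609475315 * 100
= 16.0948%


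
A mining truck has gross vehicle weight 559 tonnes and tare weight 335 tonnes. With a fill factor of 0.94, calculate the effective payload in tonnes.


Maximum payload = gross - tare
= 559 - 335 = 224 tonnes
Effective payload = max payload * fill factor
= 224 * 0.94
= 210.56 tonnes

210.56 tonnes


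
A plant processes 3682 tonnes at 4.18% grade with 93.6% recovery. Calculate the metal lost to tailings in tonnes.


9.8501 tonnes

Total metal in feed:
= 3682 * 4.18 / 100 = 153.9076 tonnes
Metal recovered:
= 153.9076 * 93.6 / 100 = 144.0575136 tonnes
Metal lost to tailings:
= 153.9076 - 144.0575136
= 9.8501 tonnes


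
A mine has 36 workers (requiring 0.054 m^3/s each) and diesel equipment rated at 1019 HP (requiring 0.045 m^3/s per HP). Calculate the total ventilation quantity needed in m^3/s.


Airflow for workers:
Q_people = 36 * 0.054 = 1.944 m^3/s
Airflow for diesel equipment:
Q_diesel = 1019 * 0.045 = 45.855 m^3/s
Total ventilation:
Q_total = 1.944 + 45.855
= 47.799 m^3/s

47.799 m^3/s


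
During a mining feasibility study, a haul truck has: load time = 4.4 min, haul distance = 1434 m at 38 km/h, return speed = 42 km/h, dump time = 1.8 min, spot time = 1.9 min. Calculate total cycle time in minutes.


12.4128 min

Convert haul speed to m/min: 38 * 1000/60 = 633.3333333 m/min
Haul time = 1434 / 633.3333333 = 2.264210526 min
Convert return speed to m/min: 42 * 1000/60 = 700 m/min
Return time = 1434 / 700 = 2.048571429 min
Total cycle time:
= 4.4 + 2.264210526 + 1.8 + 2.048571429 + 1.9
= 12.4128 min


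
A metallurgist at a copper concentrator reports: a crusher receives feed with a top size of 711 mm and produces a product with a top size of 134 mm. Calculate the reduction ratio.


5.306

Reduction ratio = feed size / product size
= 711 / 134
= 5.306


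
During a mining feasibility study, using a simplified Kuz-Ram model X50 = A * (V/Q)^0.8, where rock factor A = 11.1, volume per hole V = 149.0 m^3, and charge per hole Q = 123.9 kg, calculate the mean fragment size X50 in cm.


12.8652 cm

Compute V/Q:
V/Q = 149.0 / 123.9 = 1.202582728
Raise to the power 0.8:
(V/Q)^0.8 = 1.202582728^0.8 = 1.159022774
Multiply by A:
X50 = 11.1 * 1.159022774
= 12.8652 cm


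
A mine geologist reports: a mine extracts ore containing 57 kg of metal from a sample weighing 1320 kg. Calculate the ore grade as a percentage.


Ore grade = (metal mass / ore mass) * 100
= (57 / 1320) * 100
= 0.04318181818 * 100
= 4.3182%

4.3182%


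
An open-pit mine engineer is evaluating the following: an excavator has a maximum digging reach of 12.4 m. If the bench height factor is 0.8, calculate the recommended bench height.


Bench height = reach * factor
= 12.4 * 0.8
= 9.92 m

9.92 m


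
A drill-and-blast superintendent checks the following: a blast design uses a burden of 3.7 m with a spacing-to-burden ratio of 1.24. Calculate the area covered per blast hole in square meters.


First, find the spacing:
Spacing = burden * ratio = 3.7 * 1.24
= 4.588 m
Then, calculate the area:
Area = burden * spacing = 3.7 * 4.588
= 16.9756 m^2

16.9756 m^2


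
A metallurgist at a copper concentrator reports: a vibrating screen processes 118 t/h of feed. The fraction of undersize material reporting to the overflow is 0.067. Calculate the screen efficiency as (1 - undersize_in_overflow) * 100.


Screen efficiency = (1 - fraction of undersize in overflow) * 100
= (1 - 0.067) * 100
= 0.933 * 100
= 93.3%

93.3%


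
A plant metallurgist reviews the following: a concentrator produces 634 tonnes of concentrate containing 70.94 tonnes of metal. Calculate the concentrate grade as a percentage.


11.1893%

Grade = (metal in concentrate / concentrate mass) * 100
= (70.94 / 634) * 100
= 0.1118927445 * 100
= 11.1893%


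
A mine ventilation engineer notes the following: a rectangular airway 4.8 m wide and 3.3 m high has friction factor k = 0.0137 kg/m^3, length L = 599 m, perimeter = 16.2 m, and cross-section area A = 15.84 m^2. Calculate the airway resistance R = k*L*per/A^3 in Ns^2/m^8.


0.0335 Ns^2/m^8

Compute the numerator:
k * L * per = 0.0137 * 599 * 16.2
= 132.94206
Compute the denominator:
A^3 = 15.84^3 = 3974.344704
Resistance:
R = 132.94206 / 3974.344704
= 0.0335 Ns^2/m^8


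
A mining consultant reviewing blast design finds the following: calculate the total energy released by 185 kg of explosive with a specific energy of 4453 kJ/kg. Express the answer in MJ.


Energy = mass * specific_energy / 1000
= 185 * 4453 / 1000
= 823805 / 1000
= 823.805 MJ

823.805 MJ


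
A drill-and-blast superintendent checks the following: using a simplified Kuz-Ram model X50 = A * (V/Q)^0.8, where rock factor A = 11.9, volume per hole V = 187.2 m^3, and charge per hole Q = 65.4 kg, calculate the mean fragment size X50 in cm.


Compute V/Q:
V/Q = 187.2 / 65.4 = 2.862385321
Raise to the power 0.8:
(V/Q)^0.8 = 2.862385321^0.8 = 2.319436445
Multiply by A:
X50 = 11.9 * 2.319436445
= 27.6013 cm

27.6013 cm


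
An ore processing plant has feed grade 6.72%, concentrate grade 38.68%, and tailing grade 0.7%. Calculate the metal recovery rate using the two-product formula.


91.2344%

Using the two-product formula:
R = 100 * c * (f - t) / (f * (c - t))
Numerator = 100 * 38.68 * (6.72 - 0.7)
= 100 * 38.68 * 6.02
= 23285.36
Denominator = 6.72 * (38.68 - 0.7)
= 6.72 * 37.98
= 255.2256
R = 23285.36 / 255.2256
= 91.2344%


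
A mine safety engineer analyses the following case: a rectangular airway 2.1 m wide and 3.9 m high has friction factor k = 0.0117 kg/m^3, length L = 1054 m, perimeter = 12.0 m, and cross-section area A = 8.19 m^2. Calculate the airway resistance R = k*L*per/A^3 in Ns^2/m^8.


Compute the numerator:
k * L * per = 0.0117 * 1054 * 12.0
= 147.9816
Compute the denominator:
A^3 = 8.19^3 = 549.353259
Resistance:
R = 147.9816 / 549.353259
= 0.2694 Ns^2/m^8

0.2694 Ns^2/m^8


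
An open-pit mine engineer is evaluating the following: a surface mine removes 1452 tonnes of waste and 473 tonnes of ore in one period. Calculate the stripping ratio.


Stripping ratio = waste tonnage / ore tonnage
= 1452 / 473
= 3.0698

3.0698


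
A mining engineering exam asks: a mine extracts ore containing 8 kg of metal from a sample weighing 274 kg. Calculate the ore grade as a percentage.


2.9197%

Ore grade = (metal mass / ore mass) * 100
= (8 / 274) * 100
= 0.02919708029 * 100
= 2.9197%


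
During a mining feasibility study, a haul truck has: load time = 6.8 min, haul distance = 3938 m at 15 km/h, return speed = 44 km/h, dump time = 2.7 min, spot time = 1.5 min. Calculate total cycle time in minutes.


Convert haul speed to m/min: 15 * 1000/60 = 250 m/min
Haul time = 3938 / 250 = 15.752 min
Convert return speed to m/min: 44 * 1000/60 = 733.3333333 m/min
Return time = 3938 / 733.3333333 = 5.37 min
Total cycle time:
= 6.8 + 15.752 + 2.7 + 5.37 + 1.5
= 32.122 min

32.122 min


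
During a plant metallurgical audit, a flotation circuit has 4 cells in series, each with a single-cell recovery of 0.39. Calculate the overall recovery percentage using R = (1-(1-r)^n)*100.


86.1542%

Complement of single-cell recovery:
1 - r = 1 - 0.39 = 0.61
Raise to power n:
(1 - r)^4 = 0.61^4 = 0.13845841
Overall recovery:
R = (1 - 0.13845841) * 100
= 86.1542%


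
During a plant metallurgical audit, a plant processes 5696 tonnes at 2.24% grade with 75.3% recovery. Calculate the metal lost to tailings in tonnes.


31.5148 tonnes

Total metal in feed:
= 5696 * 2.24 / 100 = 127.5904 tonnes
Metal recovered:
= 127.5904 * 75.3 / 100 = 96.0755712 tonnes
Metal lost to tailings:
= 127.5904 - 96.0755712
= 31.5148 tonnes


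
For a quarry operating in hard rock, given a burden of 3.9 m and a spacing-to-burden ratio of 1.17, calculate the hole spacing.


4.563 m

Spacing = burden * ratio
= 3.9 * 1.17
= 4.563 m


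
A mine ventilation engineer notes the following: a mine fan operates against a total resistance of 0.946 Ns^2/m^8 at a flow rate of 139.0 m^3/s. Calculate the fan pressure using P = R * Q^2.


18277.666 Pa

Compute Q^2:
Q^2 = 139.0^2 = 19321.0
Compute pressure:
P = R * Q^2 = 0.946 * 19321.0
= 18277.666 Pa


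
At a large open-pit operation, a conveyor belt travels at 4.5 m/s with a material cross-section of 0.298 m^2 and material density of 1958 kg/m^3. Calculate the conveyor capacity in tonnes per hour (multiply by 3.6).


Volumetric flow = speed * area
= 4.5 * 0.298 = 1.341 m^3/s
Mass flow = volumetric * density
= 1.341 * 1958 = 2625.678 kg/s
Convert to t/h: multiply by 3.6
Capacity = 2625.678 * 3.6
= 9452.4408 t/h

9452.4408 t/h


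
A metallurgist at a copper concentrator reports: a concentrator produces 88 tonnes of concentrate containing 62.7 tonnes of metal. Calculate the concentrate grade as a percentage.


Grade = (metal in concentrate / concentrate mass) * 100
= (62.7 / 88) * 100
= 0.7125 * 100
= 71.25%

71.25%


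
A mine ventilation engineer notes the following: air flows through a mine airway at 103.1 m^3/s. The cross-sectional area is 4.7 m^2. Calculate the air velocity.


Velocity = flow rate / cross-sectional area
= 103.1 / 4.7
= 21.9362 m/s

21.9362 m/s


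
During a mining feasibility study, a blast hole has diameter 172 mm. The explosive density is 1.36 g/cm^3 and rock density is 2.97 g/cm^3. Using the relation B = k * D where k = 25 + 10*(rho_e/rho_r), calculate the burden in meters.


First, compute k:
rho_e / rho_r = 1.36 / 2.97 = 0.4579124579
k = 25 + 10 * 0.4579124579 = 29.57912458
Then, compute burden:
B = k * D / 1000 = 29.57912458 * 172 / 1000
= 5087.609428 / 1000
= 5.0876 m

5.0876 m


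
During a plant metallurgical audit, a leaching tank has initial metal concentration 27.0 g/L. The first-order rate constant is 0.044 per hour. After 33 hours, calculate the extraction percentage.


Compute the exponent:
-k * t = -0.044 * 33 = -1.452
Remaining concentration:
C = 27.0 * exp(-1.452)
= 27.0 * 0.2341016163
= 6.320743641 g/L
Extracted = 27.0 - 6.320743641 = 20.67925636 g/L
Extraction % = 20.67925636 / 27.0 * 100
= 76.5898%

76.5898%


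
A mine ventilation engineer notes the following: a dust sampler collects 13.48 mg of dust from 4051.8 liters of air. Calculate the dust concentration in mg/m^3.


3.3269 mg/m^3

Convert liters to m^3: 1 m^3 = 1000 L
Concentration = mass / volume * 1000
= 13.48 / 4051.8 * 1000
= 0.003326916432 * 1000
= 3.3269 mg/m^3


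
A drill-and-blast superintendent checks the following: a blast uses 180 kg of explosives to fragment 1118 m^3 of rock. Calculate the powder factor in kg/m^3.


0.161 kg/m^3

Powder factor = explosive mass / rock volume
= 180 / 1118
= 0.161 kg/m^3


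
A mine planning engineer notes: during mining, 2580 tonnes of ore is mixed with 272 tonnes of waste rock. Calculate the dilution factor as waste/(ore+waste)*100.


Total material = ore + waste
= 2580 + 272 = 2852 tonnes
Dilution = waste / total * 100
= 272 / 2852 * 100
= 0.095371669 * 100
= 9.5372%

9.5372%


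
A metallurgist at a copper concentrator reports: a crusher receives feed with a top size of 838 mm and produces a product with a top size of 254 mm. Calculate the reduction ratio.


Reduction ratio = feed size / product size
= 838 / 254
= 3.2992

3.2992


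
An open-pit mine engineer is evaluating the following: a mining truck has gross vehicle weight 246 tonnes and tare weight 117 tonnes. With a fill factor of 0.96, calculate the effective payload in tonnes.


123.84 tonnes

Maximum payload = gross - tare
= 246 - 117 = 129 tonnes
Effective payload = max payload * fill factor
= 129 * 0.96
= 123.84 tonnes


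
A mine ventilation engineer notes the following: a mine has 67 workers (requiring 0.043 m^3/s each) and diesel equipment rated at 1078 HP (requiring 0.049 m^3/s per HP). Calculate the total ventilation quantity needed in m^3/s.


55.703 m^3/s

Airflow for workers:
Q_people = 67 * 0.043 = 2.881 m^3/s
Airflow for diesel equipment:
Q_diesel = 1078 * 0.049 = 52.822 m^3/s
Total ventilation:
Q_total = 2.881 + 52.822
= 55.703 m^3/s


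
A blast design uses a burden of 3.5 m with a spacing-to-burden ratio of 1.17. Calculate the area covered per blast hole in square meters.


14.3325 m^2

First, find the spacing:
Spacing = burden * ratio = 3.5 * 1.17
= 4.095 m
Then, calculate the area:
Area = burden * spacing = 3.5 * 4.095
= 14.3325 m^2


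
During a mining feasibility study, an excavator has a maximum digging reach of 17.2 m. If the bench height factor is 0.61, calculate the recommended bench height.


Bench height = reach * factor
= 17.2 * 0.61
= 10.492 m

10.492 m


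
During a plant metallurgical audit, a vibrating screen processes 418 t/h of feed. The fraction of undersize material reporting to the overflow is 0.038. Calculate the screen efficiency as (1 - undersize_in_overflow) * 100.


Screen efficiency = (1 - fraction of undersize in overflow) * 100
= (1 - 0.038) * 100
= 0.962 * 100
= 96.2%

96.2%


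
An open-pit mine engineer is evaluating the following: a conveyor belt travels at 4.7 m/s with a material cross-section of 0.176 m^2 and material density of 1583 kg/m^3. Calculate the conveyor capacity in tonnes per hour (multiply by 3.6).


4714.0474 t/h

Volumetric flow = speed * area
= 4.7 * 0.176 = 0.8272 m^3/s
Mass flow = volumetric * density
= 0.8272 * 1583 = 1309.4576 kg/s
Convert to t/h: multiply by 3.6
Capacity = 1309.4576 * 3.6
= 4714.0474 t/h


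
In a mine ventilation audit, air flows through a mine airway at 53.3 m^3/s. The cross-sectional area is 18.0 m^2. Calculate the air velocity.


Velocity = flow rate / cross-sectional area
= 53.3 / 18.0
= 2.9611 m/s

2.9611 m/s


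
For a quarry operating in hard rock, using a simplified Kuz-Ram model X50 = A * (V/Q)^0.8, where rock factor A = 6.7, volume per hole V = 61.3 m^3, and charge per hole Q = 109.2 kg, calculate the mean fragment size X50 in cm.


Compute V/Q:
V/Q = 61.3 / 109.2 = 0.5613553114
Raise to the power 0.8:
(V/Q)^0.8 = 0.5613553114^0.8 = 0.6300721286
Multiply by A:
X50 = 6.7 * 0.6300721286
= 4.2215 cm

4.2215 cm


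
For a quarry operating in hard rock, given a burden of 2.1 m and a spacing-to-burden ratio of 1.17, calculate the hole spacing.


2.457 m

Spacing = burden * ratio
= 2.1 * 1.17
= 2.457 m


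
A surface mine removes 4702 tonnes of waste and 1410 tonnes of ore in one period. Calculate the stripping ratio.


Stripping ratio = waste tonnage / ore tonnage
= 4702 / 1410
= 3.3348

3.3348


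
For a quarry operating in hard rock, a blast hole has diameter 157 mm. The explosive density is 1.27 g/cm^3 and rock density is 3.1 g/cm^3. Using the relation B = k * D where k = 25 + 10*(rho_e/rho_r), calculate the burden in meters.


First, compute k:
rho_e / rho_r = 1.27 / 3.1 = 0.4096774194
k = 25 + 10 * 0.4096774194 = 29.09677419
Then, compute burden:
B = k * D / 1000 = 29.09677419 * 157 / 1000
= 4568.193548 / 1000
= 4.5682 m

4.5682 m


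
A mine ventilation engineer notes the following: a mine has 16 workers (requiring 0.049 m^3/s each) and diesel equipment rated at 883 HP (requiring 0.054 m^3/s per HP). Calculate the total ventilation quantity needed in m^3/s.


Airflow for workers:
Q_people = 16 * 0.049 = 0.784 m^3/s
Airflow for diesel equipment:
Q_diesel = 883 * 0.054 = 47.682 m^3/s
Total ventilation:
Q_total = 0.784 + 47.682
= 48.466 m^3/s

48.466 m^3/s


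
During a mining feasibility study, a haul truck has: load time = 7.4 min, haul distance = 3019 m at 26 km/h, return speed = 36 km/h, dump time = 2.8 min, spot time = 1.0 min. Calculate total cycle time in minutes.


Convert haul speed to m/min: 26 * 1000/60 = 433.3333333 m/min
Haul time = 3019 / 433.3333333 = 6.966923077 min
Convert return speed to m/min: 36 * 1000/60 = 600 m/min
Return time = 3019 / 600 = 5.031666667 min
Total cycle time:
= 7.4 + 6.966923077 + 2.8 + 5.031666667 + 1.0
= 23.1986 min

23.1986 min


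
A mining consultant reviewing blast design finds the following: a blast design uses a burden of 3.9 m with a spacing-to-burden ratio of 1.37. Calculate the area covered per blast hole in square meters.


First, find the spacing:
Spacing = burden * ratio = 3.9 * 1.37
= 5.343 m
Then, calculate the area:
Area = burden * spacing = 3.9 * 5.343
= 20.8377 m^2

20.8377 m^2


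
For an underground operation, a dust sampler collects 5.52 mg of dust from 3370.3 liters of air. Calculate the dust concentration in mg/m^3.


Convert liters to m^3: 1 m^3 = 1000 L
Concentration = mass / volume * 1000
= 5.52 / 3370.3 * 1000
= 0.001637836394 * 1000
= 1.6378 mg/m^3

1.6378 mg/m^3


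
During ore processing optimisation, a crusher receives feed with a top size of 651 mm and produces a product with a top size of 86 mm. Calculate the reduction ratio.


7.5698

Reduction ratio = feed size / product size
= 651 / 86
= 7.5698


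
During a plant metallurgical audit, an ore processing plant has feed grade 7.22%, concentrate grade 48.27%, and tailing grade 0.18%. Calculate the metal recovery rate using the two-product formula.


97.8719%

Using the two-product formula:
R = 100 * c * (f - t) / (f * (c - t))
Numerator = 100 * 48.27 * (7.22 - 0.18)
= 100 * 48.27 * 7.04
= 33982.08
Denominator = 7.22 * (48.27 - 0.18)
= 7.22 * 48.09
= 347.2098
R = 33982.08 / 347.2098
= 97.8719%


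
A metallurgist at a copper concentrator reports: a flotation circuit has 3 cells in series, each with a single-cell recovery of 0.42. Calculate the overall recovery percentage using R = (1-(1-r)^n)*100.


80.4888%

Complement of single-cell recovery:
1 - r = 1 - 0.42 = 0.58
Raise to power n:
(1 - r)^3 = 0.58^3 = 0.195112
Overall recovery:
R = (1 - 0.195112) * 100
= 80.4888%


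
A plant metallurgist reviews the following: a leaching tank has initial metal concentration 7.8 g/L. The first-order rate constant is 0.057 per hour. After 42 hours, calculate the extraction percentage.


Compute the exponent:
-k * t = -0.057 * 42 = -2.394
Remaining concentration:
C = 7.8 * exp(-2.394)
= 7.8 * 0.0912638972
= 0.7118583982 g/L
Extracted = 7.8 - 0.7118583982 = 7.088141602 g/L
Extraction % = 7.088141602 / 7.8 * 100
= 90.8736%

90.8736%


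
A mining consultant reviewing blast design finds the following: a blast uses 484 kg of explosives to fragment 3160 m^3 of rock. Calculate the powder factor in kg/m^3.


Powder factor = explosive mass / rock volume
= 484 / 3160
= 0.1532 kg/m^3

0.1532 kg/m^3


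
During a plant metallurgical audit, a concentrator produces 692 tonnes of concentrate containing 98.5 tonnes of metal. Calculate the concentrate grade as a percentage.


14.2341%

Grade = (metal in concentrate / concentrate mass) * 100
= (98.5 / 692) * 100
= 0.1423410405 * 100
= 14.2341%


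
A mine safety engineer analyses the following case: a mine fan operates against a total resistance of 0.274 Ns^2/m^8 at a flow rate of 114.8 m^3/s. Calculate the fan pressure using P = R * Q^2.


Compute Q^2:
Q^2 = 114.8^2 = 13179.04
Compute pressure:
P = R * Q^2 = 0.274 * 13179.04
= 3611.057 Pa

3611.057 Pa


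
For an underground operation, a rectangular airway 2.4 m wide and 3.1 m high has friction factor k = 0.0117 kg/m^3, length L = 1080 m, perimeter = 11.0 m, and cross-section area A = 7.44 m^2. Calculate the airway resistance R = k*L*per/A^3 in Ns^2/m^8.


0.3375 Ns^2/m^8

Compute the numerator:
k * L * per = 0.0117 * 1080 * 11.0
= 138.996
Compute the denominator:
A^3 = 7.44^3 = 411.830784
Resistance:
R = 138.996 / 411.830784
= 0.3375 Ns^2/m^8


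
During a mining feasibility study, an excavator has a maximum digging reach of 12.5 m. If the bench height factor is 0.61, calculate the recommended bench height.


7.625 m

Bench height = reach * factor
= 12.5 * 0.61
= 7.625 m


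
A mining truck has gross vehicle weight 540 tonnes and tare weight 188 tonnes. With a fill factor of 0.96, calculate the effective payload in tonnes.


337.92 tonnes

Maximum payload = gross - tare
= 540 - 188 = 352 tonnes
Effective payload = max payload * fill factor
= 352 * 0.96
= 337.92 tonnes


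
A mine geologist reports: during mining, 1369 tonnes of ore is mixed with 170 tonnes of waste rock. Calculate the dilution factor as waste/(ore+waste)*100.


11.0461%

Total material = ore + waste
= 1369 + 170 = 1539 tonnes
Dilution = waste / total * 100
= 170 / 1539 * 100
= 0.1104613385 * 100
= 11.0461%


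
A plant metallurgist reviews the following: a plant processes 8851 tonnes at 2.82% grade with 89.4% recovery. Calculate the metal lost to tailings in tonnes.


Total metal in feed:
= 8851 * 2.82 / 100 = 249.5982 tonnes
Metal recovered:
= 249.5982 * 89.4 / 100 = 223.1407908 tonnes
Metal lost to tailings:
= 249.5982 - 223.1407908
= 26.4574 tonnes

26.4574 tonnes


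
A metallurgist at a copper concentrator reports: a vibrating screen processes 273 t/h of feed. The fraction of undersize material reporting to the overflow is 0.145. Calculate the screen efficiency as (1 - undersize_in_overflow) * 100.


85.5%

Screen efficiency = (1 - fraction of undersize in overflow) * 100
= (1 - 0.145) * 100
= 0.855 * 100
= 85.5%


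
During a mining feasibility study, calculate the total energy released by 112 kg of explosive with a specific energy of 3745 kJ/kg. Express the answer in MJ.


419.44 MJ

Energy = mass * specific_energy / 1000
= 112 * 3745 / 1000
= 419440 / 1000
= 419.44 MJ


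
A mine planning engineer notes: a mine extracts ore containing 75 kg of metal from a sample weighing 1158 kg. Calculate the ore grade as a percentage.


Ore grade = (metal mass / ore mass) * 100
= (75 / 1158) * 100
= 0.06476683938 * 100
= 6.4767%

6.4767%


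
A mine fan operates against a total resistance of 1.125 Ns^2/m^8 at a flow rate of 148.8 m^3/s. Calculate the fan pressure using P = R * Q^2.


Compute Q^2:
Q^2 = 148.8^2 = 22141.44
Compute pressure:
P = R * Q^2 = 1.125 * 22141.44
= 24909.12 Pa

24909.12 Pa


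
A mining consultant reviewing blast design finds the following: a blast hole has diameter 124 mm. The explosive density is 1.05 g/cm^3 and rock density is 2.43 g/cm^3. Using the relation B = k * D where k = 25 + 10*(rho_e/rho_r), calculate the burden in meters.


First, compute k:
rho_e / rho_r = 1.05 / 2.43 = 0.4320987654
k = 25 + 10 * 0.4320987654 = 29.32098765
Then, compute burden:
B = k * D / 1000 = 29.32098765 * 124 / 1000
= 3635.802469 / 1000
= 3.6358 m

3.6358 m
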